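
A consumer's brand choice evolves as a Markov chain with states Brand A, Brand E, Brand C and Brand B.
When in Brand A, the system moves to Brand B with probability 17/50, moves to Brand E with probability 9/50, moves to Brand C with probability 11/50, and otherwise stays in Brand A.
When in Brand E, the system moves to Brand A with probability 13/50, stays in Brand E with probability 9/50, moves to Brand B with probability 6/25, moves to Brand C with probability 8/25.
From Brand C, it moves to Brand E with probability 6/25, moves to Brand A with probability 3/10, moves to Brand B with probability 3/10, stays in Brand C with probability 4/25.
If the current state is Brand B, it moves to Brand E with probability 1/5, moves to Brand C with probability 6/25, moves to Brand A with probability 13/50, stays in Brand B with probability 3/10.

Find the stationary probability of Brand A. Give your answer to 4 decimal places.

Let the stationary distribution be π with π = πP and π_1 + π_2 + π_3 + π_4 = 1.
π_1 = 0.26·π_1 + 0.26·π_2 + 0.3·π_3 + 0.26·π_4
π_2 = 0.18·π_1 + 0.18·π_2 + 0.24·π_3 + 0.2·π_4
π_3 = 0.22·π_1 + 0.32·π_2 + 0.16·π_3 + 0.24·π_4
Solving with the normalization constraint gives π = (0.2693, 0.1999, 0.2320, 0.2988).
So the stationary probability of Brand A is 0.2693.

0.2693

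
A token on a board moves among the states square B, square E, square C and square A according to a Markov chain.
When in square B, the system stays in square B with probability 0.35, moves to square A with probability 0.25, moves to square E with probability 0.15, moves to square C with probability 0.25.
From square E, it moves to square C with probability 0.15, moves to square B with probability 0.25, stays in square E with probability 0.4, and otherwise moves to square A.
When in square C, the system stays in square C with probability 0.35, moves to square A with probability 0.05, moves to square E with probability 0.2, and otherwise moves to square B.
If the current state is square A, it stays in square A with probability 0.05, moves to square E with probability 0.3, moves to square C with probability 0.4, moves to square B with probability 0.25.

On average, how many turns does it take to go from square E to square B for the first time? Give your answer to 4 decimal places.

Let t(s) be the expected number of turns to first reach square B from state s, with t(square B) = 0. Conditioning on the first turn:
t(square E) = 1 + 0.4·t(square E) + 0.15·t(square C) + 0.2·t(square A)
t(square C) = 1 + 0.2·t(square E) + 0.35·t(square C) + 0.05·t(square A)
t(square A) = 1 + 0.3·t(square E) + 0.4·t(square C) + 0.05·t(square A)
Solving: t(square E) = 3.5105, t(square C) = 2.8781, t(square A) = 3.3731.
Expected turns from square E to square B: 3.5105.

3.5105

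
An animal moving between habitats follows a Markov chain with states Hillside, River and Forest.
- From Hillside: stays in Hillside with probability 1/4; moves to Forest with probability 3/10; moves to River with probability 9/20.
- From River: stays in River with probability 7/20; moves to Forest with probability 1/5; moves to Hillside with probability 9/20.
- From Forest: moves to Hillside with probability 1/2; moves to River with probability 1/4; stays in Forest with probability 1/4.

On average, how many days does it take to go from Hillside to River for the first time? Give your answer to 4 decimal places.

Let t(s) be the expected number of days to first reach River from state s, with t(River) = 0. Conditioning on the first day:
t(Hillside) = 1 + 0.25·t(Hillside) + 0.3·t(Forest)
t(Forest) = 1 + 0.5·t(Hillside) + 0.25·t(Forest)
Solving: t(Hillside) = 2.5455, t(Forest) = 3.0303.
Expected days from Hillside to River: 2.5455.

2.5455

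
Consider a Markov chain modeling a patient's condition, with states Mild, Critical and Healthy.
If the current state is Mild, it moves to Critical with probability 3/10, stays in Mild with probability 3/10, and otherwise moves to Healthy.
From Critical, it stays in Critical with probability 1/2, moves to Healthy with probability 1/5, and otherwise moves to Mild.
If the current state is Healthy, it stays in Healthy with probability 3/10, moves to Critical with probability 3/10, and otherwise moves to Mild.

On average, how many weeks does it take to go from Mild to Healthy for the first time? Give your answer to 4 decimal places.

Let t(s) be the expected number of weeks to first reach Healthy from state s, with t(Healthy) = 0. Conditioning on the first week:
t(Mild) = 1 + 0.3·t(Mild) + 0.3·t(Critical)
t(Critical) = 1 + 0.3·t(Mild) + 0.5·t(Critical)
Solving: t(Mild) = 3.0769, t(Critical) = 3.8462.
Expected weeks from Mild to Healthy: 3.0769.

3.0769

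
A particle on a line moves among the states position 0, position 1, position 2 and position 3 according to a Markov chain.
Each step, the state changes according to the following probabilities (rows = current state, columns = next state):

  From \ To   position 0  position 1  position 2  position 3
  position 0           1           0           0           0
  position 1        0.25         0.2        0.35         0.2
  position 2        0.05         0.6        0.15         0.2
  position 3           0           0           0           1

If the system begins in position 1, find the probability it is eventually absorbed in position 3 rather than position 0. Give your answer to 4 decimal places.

Let h(s) be the probability of absorption at position 3 starting from transient state s. Then h(position 3) = 1 and h(position 0) = 0. By first-step analysis:
h(position 1) = 0.25·0 + 0.2·h(position 1) + 0.35·h(position 2) + 0.2·1
h(position 2) = 0.05·0 + 0.6·h(position 1) + 0.15·h(position 2) + 0.2·1
Solving: h(position 1) = 0.5106, h(position 2) = 0.5957.
Starting from position 1, the probability is 0.5106.

0.5106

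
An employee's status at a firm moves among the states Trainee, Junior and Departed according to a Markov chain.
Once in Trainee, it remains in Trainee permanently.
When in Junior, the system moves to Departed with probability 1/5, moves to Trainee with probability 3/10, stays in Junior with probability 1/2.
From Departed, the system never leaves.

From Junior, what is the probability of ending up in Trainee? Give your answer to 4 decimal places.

0.6000

Let h(s) be the probability of absorption at Trainee starting from transient state s. Then h(Trainee) = 1 and h(Departed) = 0. By first-step analysis:
h(Junior) = 0.3·1 + 0.5·h(Junior) + 0.2·0
Solving: h(Junior) = 0.6000.
Starting from Junior, the probability is 0.6000.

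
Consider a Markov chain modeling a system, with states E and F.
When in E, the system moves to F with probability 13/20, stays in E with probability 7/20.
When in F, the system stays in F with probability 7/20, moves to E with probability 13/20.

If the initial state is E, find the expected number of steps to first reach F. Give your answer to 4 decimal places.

1.5385

Let t(s) be the expected number of steps to first reach F from state s, with t(F) = 0. Conditioning on the first step:
t(E) = 1 + 0.35·t(E)
Solving: t(E) = 1.5385.
Expected steps from E to F: 1.5385.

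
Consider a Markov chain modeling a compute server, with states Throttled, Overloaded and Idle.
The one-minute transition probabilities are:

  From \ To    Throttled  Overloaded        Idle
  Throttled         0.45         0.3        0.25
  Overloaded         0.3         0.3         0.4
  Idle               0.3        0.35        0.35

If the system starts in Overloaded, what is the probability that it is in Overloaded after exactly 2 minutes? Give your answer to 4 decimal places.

Sum over the intermediate state after 1 minute:
P = P(Overloaded→Throttled)·P(Throttled→Overloaded) + P(Overloaded→Overloaded)·P(Overloaded→Overloaded) + P(Overloaded→Idle)·P(Idle→Overloaded)
  = 0.3×0.3 + 0.3×0.3 + 0.4×0.35
  = 0.0900 + 0.0900 + 0.1400 = 0.3200

0.3200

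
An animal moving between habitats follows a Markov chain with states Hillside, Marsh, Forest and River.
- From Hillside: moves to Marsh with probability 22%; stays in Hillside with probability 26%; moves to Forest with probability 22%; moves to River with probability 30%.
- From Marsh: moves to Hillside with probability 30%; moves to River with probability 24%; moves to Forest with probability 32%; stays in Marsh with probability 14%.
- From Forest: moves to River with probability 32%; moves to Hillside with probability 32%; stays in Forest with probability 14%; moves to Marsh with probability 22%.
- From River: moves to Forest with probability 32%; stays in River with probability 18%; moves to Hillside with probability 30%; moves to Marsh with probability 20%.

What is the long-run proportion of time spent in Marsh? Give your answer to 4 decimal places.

Let the stationary distribution be π with π = πP and π_1 + π_2 + π_3 + π_4 = 1.
π_1 = 0.26·π_1 + 0.3·π_2 + 0.32·π_3 + 0.3·π_4
π_2 = 0.22·π_1 + 0.14·π_2 + 0.22·π_3 + 0.2·π_4
π_3 = 0.22·π_1 + 0.32·π_2 + 0.14·π_3 + 0.32·π_4
Solving with the normalization constraint gives π = (0.2932, 0.1989, 0.2463, 0.2616).
So the stationary probability of Marsh is 0.1989.

0.1989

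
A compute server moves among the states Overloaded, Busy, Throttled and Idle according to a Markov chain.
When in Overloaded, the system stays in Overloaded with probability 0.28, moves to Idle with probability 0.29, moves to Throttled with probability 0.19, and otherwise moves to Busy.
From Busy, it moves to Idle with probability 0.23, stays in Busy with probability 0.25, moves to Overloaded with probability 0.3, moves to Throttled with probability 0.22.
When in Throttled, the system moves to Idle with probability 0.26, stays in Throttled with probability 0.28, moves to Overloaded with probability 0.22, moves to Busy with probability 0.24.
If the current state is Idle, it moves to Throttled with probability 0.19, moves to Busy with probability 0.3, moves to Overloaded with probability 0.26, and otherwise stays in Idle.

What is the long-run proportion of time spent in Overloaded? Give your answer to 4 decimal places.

Let the stationary distribution be π with π = πP and π_1 + π_2 + π_3 + π_4 = 1.
π_1 = 0.28·π_1 + 0.3·π_2 + 0.22·π_3 + 0.26·π_4
π_2 = 0.24·π_1 + 0.25·π_2 + 0.24·π_3 + 0.3·π_4
π_3 = 0.19·π_1 + 0.22·π_2 + 0.28·π_3 + 0.19·π_4
Solving with the normalization constraint gives π = (0.2670, 0.2580, 0.2173, 0.2577).
So the stationary probability of Overloaded is 0.2670.

0.2670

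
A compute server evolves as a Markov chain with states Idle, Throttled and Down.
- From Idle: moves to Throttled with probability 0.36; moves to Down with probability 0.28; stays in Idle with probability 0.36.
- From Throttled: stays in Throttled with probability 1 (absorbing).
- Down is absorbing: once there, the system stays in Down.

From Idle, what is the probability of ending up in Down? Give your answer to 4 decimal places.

Let h(s) be the probability of absorption at Down starting from transient state s. Then h(Down) = 1 and h(Throttled) = 0. By first-step analysis:
h(Idle) = 0.36·h(Idle) + 0.36·0 + 0.28·1
Solving: h(Idle) = 0.4375.
Starting from Idle, the probability is 0.4375.

0.4375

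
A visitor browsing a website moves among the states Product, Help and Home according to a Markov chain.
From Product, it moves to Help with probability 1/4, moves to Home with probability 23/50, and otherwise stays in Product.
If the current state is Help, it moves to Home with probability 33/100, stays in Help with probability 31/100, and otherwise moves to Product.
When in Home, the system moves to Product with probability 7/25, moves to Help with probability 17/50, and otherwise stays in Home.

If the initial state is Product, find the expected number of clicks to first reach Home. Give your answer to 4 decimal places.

2.3506

Let t(s) be the expected number of clicks to first reach Home from state s, with t(Home) = 0. Conditioning on the first click:
t(Product) = 1 + 0.29·t(Product) + 0.25·t(Help)
t(Help) = 1 + 0.36·t(Product) + 0.31·t(Help)
Solving: t(Product) = 2.3506, t(Help) = 2.6757.
Expected clicks from Product to Home: 2.3506.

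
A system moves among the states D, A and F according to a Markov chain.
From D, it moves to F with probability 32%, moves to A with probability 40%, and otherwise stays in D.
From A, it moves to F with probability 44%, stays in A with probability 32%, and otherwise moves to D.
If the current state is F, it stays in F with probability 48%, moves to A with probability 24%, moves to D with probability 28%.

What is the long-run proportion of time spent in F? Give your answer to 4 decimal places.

Let the stationary distribution be π with π = πP and π_1 + π_2 + π_3 = 1.
π_1 = 0.28·π_1 + 0.24·π_2 + 0.28·π_3
π_2 = 0.4·π_1 + 0.32·π_2 + 0.24·π_3
Solving with the normalization constraint gives π = (0.2677, 0.3074, 0.4249).
So the stationary probability of F is 0.4249.

0.4249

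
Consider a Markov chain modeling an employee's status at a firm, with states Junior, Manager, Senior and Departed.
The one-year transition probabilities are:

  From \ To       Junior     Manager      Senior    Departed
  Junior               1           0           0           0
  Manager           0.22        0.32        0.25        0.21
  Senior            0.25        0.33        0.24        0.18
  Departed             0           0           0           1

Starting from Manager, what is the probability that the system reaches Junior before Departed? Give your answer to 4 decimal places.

0.5289

Let h(s) be the probability of absorption at Junior starting from transient state s. Then h(Junior) = 1 and h(Departed) = 0. By first-step analysis:
h(Manager) = 0.22·1 + 0.32·h(Manager) + 0.25·h(Senior) + 0.21·0
h(Senior) = 0.25·1 + 0.33·h(Manager) + 0.24·h(Senior) + 0.18·0
Solving: h(Manager) = 0.5289, h(Senior) = 0.5586.
Starting from Manager, the probability is 0.5289.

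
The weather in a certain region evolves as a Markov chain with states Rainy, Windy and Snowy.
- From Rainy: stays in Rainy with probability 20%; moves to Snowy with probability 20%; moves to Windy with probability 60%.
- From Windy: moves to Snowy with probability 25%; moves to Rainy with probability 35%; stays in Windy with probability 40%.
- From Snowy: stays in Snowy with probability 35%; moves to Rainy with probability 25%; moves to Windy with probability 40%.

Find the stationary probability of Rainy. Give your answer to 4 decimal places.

Let the stationary distribution be π with π = πP and π_1 + π_2 + π_3 = 1.
π_1 = 0.2·π_1 + 0.35·π_2 + 0.25·π_3
π_2 = 0.6·π_1 + 0.4·π_2 + 0.4·π_3
Solving with the normalization constraint gives π = (0.2816, 0.4563, 0.2621).
So the stationary probability of Rainy is 0.2816.

0.2816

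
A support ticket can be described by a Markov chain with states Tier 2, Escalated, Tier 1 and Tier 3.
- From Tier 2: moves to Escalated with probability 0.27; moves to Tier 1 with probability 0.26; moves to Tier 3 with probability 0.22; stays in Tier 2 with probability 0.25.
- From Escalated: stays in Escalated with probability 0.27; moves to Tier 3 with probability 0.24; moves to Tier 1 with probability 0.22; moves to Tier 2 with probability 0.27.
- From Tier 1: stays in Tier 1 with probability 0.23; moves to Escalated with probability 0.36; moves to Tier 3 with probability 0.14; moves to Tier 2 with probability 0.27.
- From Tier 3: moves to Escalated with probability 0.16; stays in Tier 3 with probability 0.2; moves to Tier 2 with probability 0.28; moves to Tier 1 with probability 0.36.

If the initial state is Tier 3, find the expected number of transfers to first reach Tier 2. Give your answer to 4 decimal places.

Let t(s) be the expected number of transfers to first reach Tier 2 from state s, with t(Tier 2) = 0. Conditioning on the first transfer:
t(Escalated) = 1 + 0.27·t(Escalated) + 0.22·t(Tier 1) + 0.24·t(Tier 3)
t(Tier 1) = 1 + 0.36·t(Escalated) + 0.23·t(Tier 1) + 0.14·t(Tier 3)
t(Tier 3) = 1 + 0.16·t(Escalated) + 0.36·t(Tier 1) + 0.2·t(Tier 3)
Solving: t(Escalated) = 3.6756, t(Tier 1) = 3.6791, t(Tier 3) = 3.6407.
Expected transfers from Tier 3 to Tier 2: 3.6407.

3.6407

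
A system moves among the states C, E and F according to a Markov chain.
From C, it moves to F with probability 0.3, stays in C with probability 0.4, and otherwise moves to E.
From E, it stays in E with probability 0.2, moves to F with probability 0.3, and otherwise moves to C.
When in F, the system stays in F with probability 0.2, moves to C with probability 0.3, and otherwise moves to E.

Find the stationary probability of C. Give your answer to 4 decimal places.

Let the stationary distribution be π with π = πP and π_1 + π_2 + π_3 = 1.
π_1 = 0.4·π_1 + 0.5·π_2 + 0.3·π_3
π_2 = 0.3·π_1 + 0.2·π_2 + 0.5·π_3
Solving with the normalization constraint gives π = (0.4050, 0.3223, 0.2727).
So the stationary probability of C is 0.4050.

0.4050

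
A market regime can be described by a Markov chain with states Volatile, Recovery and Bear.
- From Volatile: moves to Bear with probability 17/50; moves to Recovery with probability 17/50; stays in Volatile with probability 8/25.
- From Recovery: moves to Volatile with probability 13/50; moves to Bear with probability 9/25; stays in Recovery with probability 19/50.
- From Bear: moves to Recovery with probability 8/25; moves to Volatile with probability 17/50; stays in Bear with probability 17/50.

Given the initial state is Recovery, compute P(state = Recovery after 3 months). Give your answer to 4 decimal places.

0.3470

Propagate the distribution vector 3 months from Recovery.
After 0 months: (0.0000, 1.0000, 0.0000)
After 1 month: (0.2600, 0.3800, 0.3600)
After 2 months: (0.3044, 0.3480, 0.3476)
After 3 months: (0.3061, 0.3470, 0.3470)
P(in Recovery after 3 months) = 0.3470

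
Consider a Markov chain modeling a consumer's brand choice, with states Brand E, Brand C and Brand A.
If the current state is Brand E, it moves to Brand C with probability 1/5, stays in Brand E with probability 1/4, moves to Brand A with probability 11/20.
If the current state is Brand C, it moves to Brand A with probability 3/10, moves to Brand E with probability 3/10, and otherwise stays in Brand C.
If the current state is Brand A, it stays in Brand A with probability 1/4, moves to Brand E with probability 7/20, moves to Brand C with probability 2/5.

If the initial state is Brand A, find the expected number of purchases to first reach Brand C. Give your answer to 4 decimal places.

Let t(s) be the expected number of purchases to first reach Brand C from state s, with t(Brand C) = 0. Conditioning on the first purchase:
t(Brand E) = 1 + 0.25·t(Brand E) + 0.55·t(Brand A)
t(Brand A) = 1 + 0.35·t(Brand E) + 0.25·t(Brand A)
Solving: t(Brand E) = 3.5135, t(Brand A) = 2.9730.
Expected purchases from Brand A to Brand C: 2.9730.

2.9730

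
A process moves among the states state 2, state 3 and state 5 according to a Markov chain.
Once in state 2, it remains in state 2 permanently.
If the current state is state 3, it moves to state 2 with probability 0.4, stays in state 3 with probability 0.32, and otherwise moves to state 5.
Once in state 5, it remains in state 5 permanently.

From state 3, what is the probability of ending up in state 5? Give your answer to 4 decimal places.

0.4118

Let h(s) be the probability of absorption at state 5 starting from transient state s. Then h(state 5) = 1 and h(state 2) = 0. By first-step analysis:
h(state 3) = 0.4·0 + 0.32·h(state 3) + 0.28·1
Solving: h(state 3) = 0.4118.
Starting from state 3, the probability is 0.4118.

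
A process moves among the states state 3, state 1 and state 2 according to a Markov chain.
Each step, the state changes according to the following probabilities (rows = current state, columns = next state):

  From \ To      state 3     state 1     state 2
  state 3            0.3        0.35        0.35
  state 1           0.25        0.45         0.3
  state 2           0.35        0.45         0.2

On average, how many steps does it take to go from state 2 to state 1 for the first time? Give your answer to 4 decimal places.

Let t(s) be the expected number of steps to first reach state 1 from state s, with t(state 1) = 0. Conditioning on the first step:
t(state 3) = 1 + 0.3·t(state 3) + 0.35·t(state 2)
t(state 2) = 1 + 0.35·t(state 3) + 0.2·t(state 2)
Solving: t(state 3) = 2.6286, t(state 2) = 2.4000.
Expected steps from state 2 to state 1: 2.4000.

2.4000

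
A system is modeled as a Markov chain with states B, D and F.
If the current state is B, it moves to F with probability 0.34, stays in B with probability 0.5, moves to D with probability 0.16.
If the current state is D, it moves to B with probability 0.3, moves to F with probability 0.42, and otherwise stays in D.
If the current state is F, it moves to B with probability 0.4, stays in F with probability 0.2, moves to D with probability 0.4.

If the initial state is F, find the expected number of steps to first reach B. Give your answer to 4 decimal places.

2.7451

Let t(s) be the expected number of steps to first reach B from state s, with t(B) = 0. Conditioning on the first step:
t(D) = 1 + 0.28·t(D) + 0.42·t(F)
t(F) = 1 + 0.4·t(D) + 0.2·t(F)
Solving: t(D) = 2.9902, t(F) = 2.7451.
Expected steps from F to B: 2.7451.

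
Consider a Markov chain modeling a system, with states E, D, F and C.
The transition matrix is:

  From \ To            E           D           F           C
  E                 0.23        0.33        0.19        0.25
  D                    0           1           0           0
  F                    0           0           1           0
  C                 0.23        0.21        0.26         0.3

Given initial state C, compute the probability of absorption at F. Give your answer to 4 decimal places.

Let h(s) be the probability of absorption at F starting from transient state s. Then h(F) = 1 and h(D) = 0. By first-step analysis:
h(E) = 0.23·h(E) + 0.33·0 + 0.19·1 + 0.25·h(C)
h(C) = 0.23·h(E) + 0.21·0 + 0.26·1 + 0.3·h(C)
Solving: h(E) = 0.4112, h(C) = 0.5065.
Starting from C, the probability is 0.5065.

0.5065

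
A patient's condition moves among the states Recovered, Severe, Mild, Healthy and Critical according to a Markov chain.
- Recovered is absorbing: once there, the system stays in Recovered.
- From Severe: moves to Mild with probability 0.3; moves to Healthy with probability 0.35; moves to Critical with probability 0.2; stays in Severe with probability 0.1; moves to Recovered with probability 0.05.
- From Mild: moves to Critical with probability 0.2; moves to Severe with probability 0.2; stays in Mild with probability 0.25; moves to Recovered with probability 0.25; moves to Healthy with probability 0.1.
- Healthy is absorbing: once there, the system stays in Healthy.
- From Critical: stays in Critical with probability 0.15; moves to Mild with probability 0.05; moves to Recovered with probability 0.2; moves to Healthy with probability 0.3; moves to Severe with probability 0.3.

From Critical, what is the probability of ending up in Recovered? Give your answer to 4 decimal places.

0.3755

Let h(s) be the probability of absorption at Recovered starting from transient state s. Then h(Recovered) = 1 and h(Healthy) = 0. By first-step analysis:
h(Severe) = 0.05·1 + 0.1·h(Severe) + 0.3·h(Mild) + 0.35·0 + 0.2·h(Critical)
h(Mild) = 0.25·1 + 0.2·h(Severe) + 0.25·h(Mild) + 0.1·0 + 0.2·h(Critical)
h(Critical) = 0.2·1 + 0.3·h(Severe) + 0.05·h(Mild) + 0.3·0 + 0.15·h(Critical)
Solving: h(Severe) = 0.3111, h(Mild) = 0.5164, h(Critical) = 0.3755.
Starting from Critical, the probability is 0.3755.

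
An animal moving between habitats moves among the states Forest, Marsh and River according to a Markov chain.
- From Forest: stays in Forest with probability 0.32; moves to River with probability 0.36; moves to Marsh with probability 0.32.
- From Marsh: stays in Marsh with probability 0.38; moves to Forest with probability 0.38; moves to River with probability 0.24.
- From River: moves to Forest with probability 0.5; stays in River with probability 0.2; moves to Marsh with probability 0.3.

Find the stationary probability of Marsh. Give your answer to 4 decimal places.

Let the stationary distribution be π with π = πP and π_1 + π_2 + π_3 = 1.
π_1 = 0.32·π_1 + 0.38·π_2 + 0.5·π_3
π_2 = 0.32·π_1 + 0.38·π_2 + 0.3·π_3
Solving with the normalization constraint gives π = (0.3897, 0.3346, 0.2757).
So the stationary probability of Marsh is 0.3346.

0.3346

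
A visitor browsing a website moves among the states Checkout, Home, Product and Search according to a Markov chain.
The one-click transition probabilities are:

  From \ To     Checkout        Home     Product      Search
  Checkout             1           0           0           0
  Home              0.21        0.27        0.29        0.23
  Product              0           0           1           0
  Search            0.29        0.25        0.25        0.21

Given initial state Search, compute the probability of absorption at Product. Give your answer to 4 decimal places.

0.4911

Let h(s) be the probability of absorption at Product starting from transient state s. Then h(Product) = 1 and h(Checkout) = 0. By first-step analysis:
h(Home) = 0.21·0 + 0.27·h(Home) + 0.29·1 + 0.23·h(Search)
h(Search) = 0.29·0 + 0.25·h(Home) + 0.25·1 + 0.21·h(Search)
Solving: h(Home) = 0.5520, h(Search) = 0.4911.
Starting from Search, the probability is 0.4911.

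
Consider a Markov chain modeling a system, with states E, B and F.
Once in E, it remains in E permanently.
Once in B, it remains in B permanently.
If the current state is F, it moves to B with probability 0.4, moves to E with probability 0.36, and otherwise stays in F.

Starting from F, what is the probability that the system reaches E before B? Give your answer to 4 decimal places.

0.4737

Let h(s) be the probability of absorption at E starting from transient state s. Then h(E) = 1 and h(B) = 0. By first-step analysis:
h(F) = 0.36·1 + 0.4·0 + 0.24·h(F)
Solving: h(F) = 0.4737.
Starting from F, the probability is 0.4737.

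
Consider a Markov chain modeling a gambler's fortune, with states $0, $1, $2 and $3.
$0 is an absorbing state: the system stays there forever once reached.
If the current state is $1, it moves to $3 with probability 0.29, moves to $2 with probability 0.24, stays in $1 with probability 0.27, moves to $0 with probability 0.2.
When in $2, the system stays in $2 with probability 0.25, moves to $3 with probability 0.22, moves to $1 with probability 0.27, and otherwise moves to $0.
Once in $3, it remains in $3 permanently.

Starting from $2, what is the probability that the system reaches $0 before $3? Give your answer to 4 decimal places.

Let h(s) be the probability of absorption at $0 starting from transient state s. Then h($0) = 1 and h($3) = 0. By first-step analysis:
h($1) = 0.2·1 + 0.27·h($1) + 0.24·h($2) + 0.29·0
h($2) = 0.26·1 + 0.27·h($1) + 0.25·h($2) + 0.22·0
Solving: h($1) = 0.4400, h($2) = 0.5051.
Starting from $2, the probability is 0.5051.

0.5051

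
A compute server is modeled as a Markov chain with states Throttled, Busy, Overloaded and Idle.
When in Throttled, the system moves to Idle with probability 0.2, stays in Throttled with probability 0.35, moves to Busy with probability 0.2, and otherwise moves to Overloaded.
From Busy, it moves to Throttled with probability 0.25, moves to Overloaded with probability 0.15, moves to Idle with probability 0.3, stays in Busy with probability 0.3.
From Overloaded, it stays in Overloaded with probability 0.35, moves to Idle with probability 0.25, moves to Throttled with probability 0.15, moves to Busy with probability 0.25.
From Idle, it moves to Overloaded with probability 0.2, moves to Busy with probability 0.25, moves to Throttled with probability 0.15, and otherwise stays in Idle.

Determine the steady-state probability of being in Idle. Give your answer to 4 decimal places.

0.2960

Let the stationary distribution be π with π = πP and π_1 + π_2 + π_3 + π_4 = 1.
π_1 = 0.35·π_1 + 0.25·π_2 + 0.15·π_3 + 0.15·π_4
π_2 = 0.2·π_1 + 0.3·π_2 + 0.25·π_3 + 0.25·π_4
π_3 = 0.25·π_1 + 0.15·π_2 + 0.35·π_3 + 0.2·π_4
Solving with the normalization constraint gives π = (0.2190, 0.2516, 0.2334, 0.2960).
So the stationary probability of Idle is 0.2960.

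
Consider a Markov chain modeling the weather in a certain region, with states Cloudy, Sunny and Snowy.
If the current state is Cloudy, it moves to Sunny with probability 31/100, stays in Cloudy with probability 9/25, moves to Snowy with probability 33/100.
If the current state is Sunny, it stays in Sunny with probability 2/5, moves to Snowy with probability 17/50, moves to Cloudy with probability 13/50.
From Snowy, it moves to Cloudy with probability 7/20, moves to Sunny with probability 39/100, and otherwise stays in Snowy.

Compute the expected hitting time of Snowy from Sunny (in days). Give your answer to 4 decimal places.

Let t(s) be the expected number of days to first reach Snowy from state s, with t(Snowy) = 0. Conditioning on the first day:
t(Cloudy) = 1 + 0.36·t(Cloudy) + 0.31·t(Sunny)
t(Sunny) = 1 + 0.26·t(Cloudy) + 0.4·t(Sunny)
Solving: t(Cloudy) = 2.9993, t(Sunny) = 2.9664.
Expected days from Sunny to Snowy: 2.9664.

2.9664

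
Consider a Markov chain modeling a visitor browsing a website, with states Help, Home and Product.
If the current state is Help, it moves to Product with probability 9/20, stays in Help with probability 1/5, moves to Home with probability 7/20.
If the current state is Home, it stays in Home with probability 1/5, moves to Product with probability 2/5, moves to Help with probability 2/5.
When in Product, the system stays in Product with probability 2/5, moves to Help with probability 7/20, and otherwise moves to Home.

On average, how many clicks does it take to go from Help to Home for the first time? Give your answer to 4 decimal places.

3.2558

Let t(s) be the expected number of clicks to first reach Home from state s, with t(Home) = 0. Conditioning on the first click:
t(Help) = 1 + 0.2·t(Help) + 0.45·t(Product)
t(Product) = 1 + 0.35·t(Help) + 0.4·t(Product)
Solving: t(Help) = 3.2558, t(Product) = 3.5659.
Expected clicks from Help to Home: 3.2558.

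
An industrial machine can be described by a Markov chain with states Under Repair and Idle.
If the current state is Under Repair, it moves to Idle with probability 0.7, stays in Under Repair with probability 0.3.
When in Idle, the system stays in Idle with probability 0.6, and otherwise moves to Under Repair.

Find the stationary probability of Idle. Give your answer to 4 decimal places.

Let the stationary distribution be π with π = πP and π_1 + π_2 = 1.
π_1 = 0.3·π_1 + 0.4·π_2
Solving with the normalization constraint gives π = (0.3636, 0.6364).
So the stationary probability of Idle is 0.6364.

0.6364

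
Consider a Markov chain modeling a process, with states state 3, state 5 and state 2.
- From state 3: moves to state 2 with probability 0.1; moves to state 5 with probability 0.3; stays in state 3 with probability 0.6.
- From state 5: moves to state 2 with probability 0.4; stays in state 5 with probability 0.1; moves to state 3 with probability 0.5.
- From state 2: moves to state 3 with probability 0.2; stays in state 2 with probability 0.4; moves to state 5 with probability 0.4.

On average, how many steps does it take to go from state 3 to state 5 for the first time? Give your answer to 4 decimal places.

3.1818

Let t(s) be the expected number of steps to first reach state 5 from state s, with t(state 5) = 0. Conditioning on the first step:
t(state 3) = 1 + 0.6·t(state 3) + 0.1·t(state 2)
t(state 2) = 1 + 0.2·t(state 3) + 0.4·t(state 2)
Solving: t(state 3) = 3.1818, t(state 2) = 2.7273.
Expected steps from state 3 to state 5: 3.1818.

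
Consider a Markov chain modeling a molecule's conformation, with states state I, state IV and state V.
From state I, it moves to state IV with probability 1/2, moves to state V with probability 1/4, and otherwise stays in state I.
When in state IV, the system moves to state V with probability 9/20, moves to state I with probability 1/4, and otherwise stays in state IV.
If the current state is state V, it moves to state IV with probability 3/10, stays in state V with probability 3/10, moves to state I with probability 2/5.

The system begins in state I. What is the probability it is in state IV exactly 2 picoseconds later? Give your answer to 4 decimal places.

Sum over the intermediate state after 1 picosecond:
P = P(state I→state I)·P(state I→state IV) + P(state I→state IV)·P(state IV→state IV) + P(state I→state V)·P(state V→state IV)
  = 0.25×0.5 + 0.5×0.3 + 0.25×0.3
  = 0.1250 + 0.1500 + 0.0750 = 0.3500

0.3500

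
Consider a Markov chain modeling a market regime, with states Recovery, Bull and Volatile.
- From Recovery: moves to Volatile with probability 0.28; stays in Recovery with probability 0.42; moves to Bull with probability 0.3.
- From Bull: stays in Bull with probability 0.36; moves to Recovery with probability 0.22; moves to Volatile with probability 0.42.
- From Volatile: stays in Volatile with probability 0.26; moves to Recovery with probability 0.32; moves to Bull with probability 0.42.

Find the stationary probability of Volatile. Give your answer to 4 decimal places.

0.3240

Let the stationary distribution be π with π = πP and π_1 + π_2 + π_3 = 1.
π_1 = 0.42·π_1 + 0.22·π_2 + 0.32·π_3
π_2 = 0.3·π_1 + 0.36·π_2 + 0.42·π_3
Solving with the normalization constraint gives π = (0.3155, 0.3605, 0.3240).
So the stationary probability of Volatile is 0.3240.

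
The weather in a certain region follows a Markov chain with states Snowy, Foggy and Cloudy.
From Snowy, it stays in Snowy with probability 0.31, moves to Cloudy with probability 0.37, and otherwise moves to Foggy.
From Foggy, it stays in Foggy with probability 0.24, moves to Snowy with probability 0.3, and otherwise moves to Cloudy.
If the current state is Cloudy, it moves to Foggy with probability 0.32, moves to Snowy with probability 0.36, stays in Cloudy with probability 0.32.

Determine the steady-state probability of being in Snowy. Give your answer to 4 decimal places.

0.3259

Let the stationary distribution be π with π = πP and π_1 + π_2 + π_3 = 1.
π_1 = 0.31·π_1 + 0.3·π_2 + 0.36·π_3
π_2 = 0.32·π_1 + 0.24·π_2 + 0.32·π_3
Solving with the normalization constraint gives π = (0.3259, 0.2963, 0.3778).
So the stationary probability of Snowy is 0.3259.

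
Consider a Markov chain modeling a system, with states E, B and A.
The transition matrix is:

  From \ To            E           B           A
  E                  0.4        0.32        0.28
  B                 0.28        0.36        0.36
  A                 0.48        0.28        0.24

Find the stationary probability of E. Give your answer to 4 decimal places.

Let the stationary distribution be π with π = πP and π_1 + π_2 + π_3 = 1.
π_1 = 0.4·π_1 + 0.28·π_2 + 0.48·π_3
π_2 = 0.32·π_1 + 0.36·π_2 + 0.28·π_3
Solving with the normalization constraint gives π = (0.3850, 0.3211, 0.2939).
So the stationary probability of E is 0.3850.

0.3850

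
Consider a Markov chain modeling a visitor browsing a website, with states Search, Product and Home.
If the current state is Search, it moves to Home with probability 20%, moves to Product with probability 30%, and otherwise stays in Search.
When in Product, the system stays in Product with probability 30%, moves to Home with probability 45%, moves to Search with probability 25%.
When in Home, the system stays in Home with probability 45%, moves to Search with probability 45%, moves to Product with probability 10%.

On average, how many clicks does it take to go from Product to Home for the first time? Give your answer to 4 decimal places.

Let t(s) be the expected number of clicks to first reach Home from state s, with t(Home) = 0. Conditioning on the first click:
t(Search) = 1 + 0.5·t(Search) + 0.3·t(Product)
t(Product) = 1 + 0.25·t(Search) + 0.3·t(Product)
Solving: t(Search) = 3.6364, t(Product) = 2.7273.
Expected clicks from Product to Home: 2.7273.

2.7273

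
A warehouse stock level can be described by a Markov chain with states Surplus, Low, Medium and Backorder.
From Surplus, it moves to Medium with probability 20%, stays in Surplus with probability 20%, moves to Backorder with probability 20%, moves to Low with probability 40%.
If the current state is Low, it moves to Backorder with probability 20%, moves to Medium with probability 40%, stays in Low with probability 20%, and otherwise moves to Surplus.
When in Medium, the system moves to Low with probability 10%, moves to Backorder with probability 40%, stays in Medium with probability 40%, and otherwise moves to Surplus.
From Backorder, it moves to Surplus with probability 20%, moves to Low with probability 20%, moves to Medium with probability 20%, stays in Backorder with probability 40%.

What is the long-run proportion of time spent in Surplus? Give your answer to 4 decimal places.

Let the stationary distribution be π with π = πP and π_1 + π_2 + π_3 + π_4 = 1.
π_1 = 0.2·π_1 + 0.2·π_2 + 0.1·π_3 + 0.2·π_4
π_2 = 0.4·π_1 + 0.2·π_2 + 0.1·π_3 + 0.2·π_4
π_3 = 0.2·π_1 + 0.4·π_2 + 0.4·π_3 + 0.2·π_4
Solving with the normalization constraint gives π = (0.1699, 0.2039, 0.3010, 0.3252).
So the stationary probability of Surplus is 0.1699.

0.1699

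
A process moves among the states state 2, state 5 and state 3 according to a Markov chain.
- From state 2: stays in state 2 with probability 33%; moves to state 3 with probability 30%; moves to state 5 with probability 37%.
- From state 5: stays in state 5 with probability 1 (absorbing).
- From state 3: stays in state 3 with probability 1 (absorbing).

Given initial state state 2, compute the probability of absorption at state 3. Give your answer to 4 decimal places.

0.4478

Let h(s) be the probability of absorption at state 3 starting from transient state s. Then h(state 3) = 1 and h(state 5) = 0. By first-step analysis:
h(state 2) = 0.33·h(state 2) + 0.37·0 + 0.3·1
Solving: h(state 2) = 0.4478.
Starting from state 2, the probability is 0.4478.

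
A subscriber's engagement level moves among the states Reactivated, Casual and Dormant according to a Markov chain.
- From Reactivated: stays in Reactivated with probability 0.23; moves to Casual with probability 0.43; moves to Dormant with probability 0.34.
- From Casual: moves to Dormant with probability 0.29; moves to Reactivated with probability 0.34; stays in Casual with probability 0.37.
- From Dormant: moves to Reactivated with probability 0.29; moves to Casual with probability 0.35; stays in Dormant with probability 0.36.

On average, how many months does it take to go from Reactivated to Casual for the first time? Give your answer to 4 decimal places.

Let t(s) be the expected number of months to first reach Casual from state s, with t(Casual) = 0. Conditioning on the first month:
t(Reactivated) = 1 + 0.23·t(Reactivated) + 0.34·t(Dormant)
t(Dormant) = 1 + 0.29·t(Reactivated) + 0.36·t(Dormant)
Solving: t(Reactivated) = 2.4860, t(Dormant) = 2.6890.
Expected months from Reactivated to Casual: 2.4860.

2.4860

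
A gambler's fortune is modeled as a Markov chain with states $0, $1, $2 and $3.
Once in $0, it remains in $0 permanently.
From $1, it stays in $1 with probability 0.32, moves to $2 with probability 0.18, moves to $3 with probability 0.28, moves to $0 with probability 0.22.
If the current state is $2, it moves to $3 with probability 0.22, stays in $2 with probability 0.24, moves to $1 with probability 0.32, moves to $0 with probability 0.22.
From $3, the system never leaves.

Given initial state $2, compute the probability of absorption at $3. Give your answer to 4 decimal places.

Let h(s) be the probability of absorption at $3 starting from transient state s. Then h($3) = 1 and h($0) = 0. By first-step analysis:
h($1) = 0.22·0 + 0.32·h($1) + 0.18·h($2) + 0.28·1
h($2) = 0.22·0 + 0.32·h($1) + 0.24·h($2) + 0.22·1
Solving: h($1) = 0.5497, h($2) = 0.5209.
Starting from $2, the probability is 0.5209.

0.5209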